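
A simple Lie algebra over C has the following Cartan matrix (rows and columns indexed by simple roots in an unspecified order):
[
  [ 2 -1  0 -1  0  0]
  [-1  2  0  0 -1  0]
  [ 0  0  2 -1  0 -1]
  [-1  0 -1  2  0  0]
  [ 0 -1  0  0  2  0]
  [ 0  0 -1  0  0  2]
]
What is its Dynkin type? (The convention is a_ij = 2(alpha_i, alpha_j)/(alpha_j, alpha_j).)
type A_6

The matrix has rank 6 with 2's on the diagonal. Reading the off-diagonal entries as Dynkin edges (a single edge where a_ij = a_ji = -1; a double or triple edge where a_ij * a_ji = 2 or 3), the diagram is a chain of 6 nodes with single edges (A_6). One simple-root ordering that puts it in standard form is (alpha_5, alpha_2, alpha_1, alpha_4, alpha_3, alpha_6). So the algebra is type A_6, i.e. sl(7).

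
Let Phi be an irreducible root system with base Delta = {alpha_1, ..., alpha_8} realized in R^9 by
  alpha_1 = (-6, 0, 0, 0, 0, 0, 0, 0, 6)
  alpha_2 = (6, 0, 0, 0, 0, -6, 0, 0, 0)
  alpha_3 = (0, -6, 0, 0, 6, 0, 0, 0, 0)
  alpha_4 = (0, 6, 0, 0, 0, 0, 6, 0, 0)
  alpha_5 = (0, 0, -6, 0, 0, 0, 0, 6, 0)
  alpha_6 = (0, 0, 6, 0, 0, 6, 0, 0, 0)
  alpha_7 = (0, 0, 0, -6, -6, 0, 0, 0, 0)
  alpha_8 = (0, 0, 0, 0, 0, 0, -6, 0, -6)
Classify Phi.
Compute the Cartan integers a_ij = 2(alpha_i, alpha_j)/(alpha_j, alpha_j); the resulting 8x8 Cartan matrix is
[[2, -1, 0, 0, 0, 0, 0, -1], [-1, 2, 0, 0, 0, -1, 0, 0], [0, 0, 2, -1, 0, 0, -1, 0], [0, 0, -1, 2, 0, 0, 0, -1], [0, 0, 0, 0, 2, -1, 0, 0], [0, -1, 0, 0, -1, 2, 0, 0], [0, 0, -1, 0, 0, 0, 2, 0], [-1, 0, 0, -1, 0, 0, 0, 2]].
All simple roots have the same length, so the diagram is simply laced. The associated Dynkin diagram is a chain of 8 nodes with single edges (A_8), so the type is A_8 (the algebra sl(9)).

A_8 (sl(9))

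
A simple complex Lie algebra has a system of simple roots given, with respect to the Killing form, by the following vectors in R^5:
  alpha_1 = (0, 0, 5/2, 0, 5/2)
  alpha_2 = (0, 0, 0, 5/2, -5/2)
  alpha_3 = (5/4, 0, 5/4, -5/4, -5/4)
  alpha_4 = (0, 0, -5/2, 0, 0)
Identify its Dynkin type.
Compute the Cartan integers a_ij = 2(alpha_i, alpha_j)/(alpha_j, alpha_j); the resulting 4x4 Cartan matrix is
[[2, -1, 0, -2], [-1, 2, 0, 0], [0, 0, 2, -1], [-1, 0, -1, 2]].
The roots have two lengths (squared-length ratio 2:1); the short ones are alpha_{3,4}. The associated Dynkin diagram is a chain of 4 nodes with a double edge between the middle two (F_4), so the type is F_4.

F_4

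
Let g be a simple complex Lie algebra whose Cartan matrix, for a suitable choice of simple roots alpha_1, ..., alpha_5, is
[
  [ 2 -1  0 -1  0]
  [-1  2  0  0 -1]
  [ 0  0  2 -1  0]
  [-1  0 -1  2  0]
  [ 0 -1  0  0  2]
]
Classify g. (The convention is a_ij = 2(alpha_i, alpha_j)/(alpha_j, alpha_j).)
The matrix has rank 5 with 2's on the diagonal. Reading the off-diagonal entries as Dynkin edges (a single edge where a_ij = a_ji = -1; a double or triple edge where a_ij * a_ji = 2 or 3), the diagram is a chain of 5 nodes with single edges (A_5). One simple-root ordering that puts it in standard form is (alpha_5, alpha_2, alpha_1, alpha_4, alpha_3). So the algebra is type A_5, i.e. sl(6).

type A_5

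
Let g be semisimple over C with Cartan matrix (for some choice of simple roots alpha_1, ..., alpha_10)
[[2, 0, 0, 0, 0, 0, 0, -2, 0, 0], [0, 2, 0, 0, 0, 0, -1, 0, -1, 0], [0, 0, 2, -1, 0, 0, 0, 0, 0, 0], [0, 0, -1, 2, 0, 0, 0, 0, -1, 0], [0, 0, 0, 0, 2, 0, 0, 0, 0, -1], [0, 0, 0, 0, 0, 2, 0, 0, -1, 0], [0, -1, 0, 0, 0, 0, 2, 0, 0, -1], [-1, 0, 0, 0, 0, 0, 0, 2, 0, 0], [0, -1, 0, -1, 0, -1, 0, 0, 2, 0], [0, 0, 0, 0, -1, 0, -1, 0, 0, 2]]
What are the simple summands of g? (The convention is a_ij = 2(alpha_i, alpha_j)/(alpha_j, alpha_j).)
The diagram associated to this matrix has two connected components: the simple roots {alpha_1, alpha_8} form a chain of 2 nodes with a double edge at one end; the terminal node there is the unique short simple root (B_2), and {alpha_2, alpha_3, alpha_4, alpha_5, alpha_6, alpha_7, alpha_9, alpha_10} form a chain of 7 nodes with one extra node attached to the third node from one end (E_8). A semisimple Lie algebra decomposes uniquely as the direct sum of simple ideals, one per connected component of its Dynkin diagram, so g ≅ B_2 ⊕ E_8 (dimension 10 + 248 = 258).

B_2 ⊕ E_8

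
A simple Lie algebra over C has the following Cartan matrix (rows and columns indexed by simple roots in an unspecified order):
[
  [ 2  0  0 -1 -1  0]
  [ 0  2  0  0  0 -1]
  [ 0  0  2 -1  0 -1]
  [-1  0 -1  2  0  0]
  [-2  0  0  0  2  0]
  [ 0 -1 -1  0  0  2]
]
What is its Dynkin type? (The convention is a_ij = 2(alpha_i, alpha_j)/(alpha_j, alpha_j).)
C6

The matrix has rank 6 with 2's on the diagonal. Reading the off-diagonal entries as Dynkin edges (a single edge where a_ij = a_ji = -1; a double or triple edge where a_ij * a_ji = 2 or 3), the diagram is a chain of 6 nodes with a double edge at one end; the terminal node there is the unique long simple root (C_6). One simple-root ordering that puts it in standard form is (alpha_2, alpha_6, alpha_3, alpha_4, alpha_1, alpha_5). So the algebra is type C_6, i.e. sp(12).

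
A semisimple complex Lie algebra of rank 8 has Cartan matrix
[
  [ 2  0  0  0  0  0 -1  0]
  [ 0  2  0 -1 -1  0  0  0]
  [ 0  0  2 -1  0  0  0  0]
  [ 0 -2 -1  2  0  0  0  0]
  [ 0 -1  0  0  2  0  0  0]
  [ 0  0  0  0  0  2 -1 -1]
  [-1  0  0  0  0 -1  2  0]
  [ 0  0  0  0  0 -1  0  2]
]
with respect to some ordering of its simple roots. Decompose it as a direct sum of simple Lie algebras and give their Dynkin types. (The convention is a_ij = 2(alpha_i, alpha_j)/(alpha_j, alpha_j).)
The diagram associated to this matrix has two connected components: the simple roots {alpha_1, alpha_6, alpha_7, alpha_8} form a chain of 4 nodes with single edges (A_4), and {alpha_2, alpha_3, alpha_4, alpha_5} form a chain of 4 nodes with a double edge between the middle two (F_4). A semisimple Lie algebra decomposes uniquely as the direct sum of simple ideals, one per connected component of its Dynkin diagram, so g ≅ A_4 ⊕ F_4 (dimension 24 + 52 = 76).

A_4 + F_4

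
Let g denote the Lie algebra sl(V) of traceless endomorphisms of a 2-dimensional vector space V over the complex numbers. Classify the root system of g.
This is sl(2), which has dimension 2^2 - 1 = 3 and rank 2 - 1 = 1 (a Cartan subalgebra is the diagonal traceless matrices). In the classification of classical Lie algebras, the special linear algebra sl(n+1) has type A_n; here n = 1, so the Dynkin diagram is a chain of 1 nodes with single edges (A_1). Hence the type is A_1.

A1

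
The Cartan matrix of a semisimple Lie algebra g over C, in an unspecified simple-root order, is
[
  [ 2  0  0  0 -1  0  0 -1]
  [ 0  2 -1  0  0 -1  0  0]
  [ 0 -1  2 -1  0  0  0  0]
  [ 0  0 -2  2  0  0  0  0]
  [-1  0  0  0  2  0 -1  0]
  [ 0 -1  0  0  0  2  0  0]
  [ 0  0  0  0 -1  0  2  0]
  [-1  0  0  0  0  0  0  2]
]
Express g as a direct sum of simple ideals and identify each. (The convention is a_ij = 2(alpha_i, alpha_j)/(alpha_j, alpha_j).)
type A_4 ⊕ type C_4

The diagram associated to this matrix has two connected components: the simple roots {alpha_1, alpha_5, alpha_7, alpha_8} form a chain of 4 nodes with single edges (A_4), and {alpha_2, alpha_3, alpha_4, alpha_6} form a chain of 4 nodes with a double edge at one end; the terminal node there is the unique long simple root (C_4). A semisimple Lie algebra decomposes uniquely as the direct sum of simple ideals, one per connected component of its Dynkin diagram, so g ≅ A_4 ⊕ C_4 (dimension 24 + 36 = 60).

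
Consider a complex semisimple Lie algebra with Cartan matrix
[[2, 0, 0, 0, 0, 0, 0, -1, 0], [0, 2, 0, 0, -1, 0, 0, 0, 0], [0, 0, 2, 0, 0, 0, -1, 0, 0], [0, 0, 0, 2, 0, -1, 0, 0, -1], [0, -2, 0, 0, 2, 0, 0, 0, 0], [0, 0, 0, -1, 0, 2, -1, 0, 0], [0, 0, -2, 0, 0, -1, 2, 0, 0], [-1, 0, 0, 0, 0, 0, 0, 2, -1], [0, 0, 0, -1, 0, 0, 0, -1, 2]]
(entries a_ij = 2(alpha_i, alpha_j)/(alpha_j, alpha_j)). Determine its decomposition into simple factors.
B_2 (so(5)) ⊕ B_7 (so(15))

The diagram associated to this matrix has two connected components: the simple roots {alpha_2, alpha_5} form a chain of 2 nodes with a double edge at one end; the terminal node there is the unique short simple root (B_2), and {alpha_1, alpha_3, alpha_4, alpha_6, alpha_7, alpha_8, alpha_9} form a chain of 7 nodes with a double edge at one end; the terminal node there is the unique short simple root (B_7). A semisimple Lie algebra decomposes uniquely as the direct sum of simple ideals, one per connected component of its Dynkin diagram, so g ≅ B_2 ⊕ B_7 (dimension 10 + 105 = 115).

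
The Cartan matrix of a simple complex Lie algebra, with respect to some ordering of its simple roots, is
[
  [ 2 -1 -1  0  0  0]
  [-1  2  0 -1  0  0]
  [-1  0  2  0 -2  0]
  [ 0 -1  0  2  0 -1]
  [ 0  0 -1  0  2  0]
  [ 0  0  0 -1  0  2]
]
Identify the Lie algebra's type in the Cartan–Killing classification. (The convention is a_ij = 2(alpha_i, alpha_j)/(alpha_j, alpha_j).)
The matrix has rank 6 with 2's on the diagonal. Reading the off-diagonal entries as Dynkin edges (a single edge where a_ij = a_ji = -1; a double or triple edge where a_ij * a_ji = 2 or 3), the diagram is a chain of 6 nodes with a double edge at one end; the terminal node there is the unique short simple root (B_6). One simple-root ordering that puts it in standard form is (alpha_6, alpha_4, alpha_2, alpha_1, alpha_3, alpha_5). So the algebra is type B_6, i.e. so(13).

type B_6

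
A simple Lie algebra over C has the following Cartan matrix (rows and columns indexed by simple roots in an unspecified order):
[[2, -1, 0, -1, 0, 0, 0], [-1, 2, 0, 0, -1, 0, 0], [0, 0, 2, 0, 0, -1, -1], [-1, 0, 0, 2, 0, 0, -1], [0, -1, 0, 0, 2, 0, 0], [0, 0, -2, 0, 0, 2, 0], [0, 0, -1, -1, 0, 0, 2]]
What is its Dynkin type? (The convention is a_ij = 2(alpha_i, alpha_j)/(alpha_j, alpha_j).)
The matrix has rank 7 with 2's on the diagonal. Reading the off-diagonal entries as Dynkin edges (a single edge where a_ij = a_ji = -1; a double or triple edge where a_ij * a_ji = 2 or 3), the diagram is a chain of 7 nodes with a double edge at one end; the terminal node there is the unique long simple root (C_7). One simple-root ordering that puts it in standard form is (alpha_5, alpha_2, alpha_1, alpha_4, alpha_7, alpha_3, alpha_6). So the algebra is type C_7, i.e. sp(14).

C_7 (sp(14))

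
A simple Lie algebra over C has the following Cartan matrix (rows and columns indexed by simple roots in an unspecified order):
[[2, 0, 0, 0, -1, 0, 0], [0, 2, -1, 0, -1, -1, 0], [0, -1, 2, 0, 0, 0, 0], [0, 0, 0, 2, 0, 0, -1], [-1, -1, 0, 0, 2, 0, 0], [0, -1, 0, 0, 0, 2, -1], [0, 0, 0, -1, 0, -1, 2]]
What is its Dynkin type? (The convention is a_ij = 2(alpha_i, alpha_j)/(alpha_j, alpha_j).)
The matrix has rank 7 with 2's on the diagonal. Reading the off-diagonal entries as Dynkin edges (a single edge where a_ij = a_ji = -1; a double or triple edge where a_ij * a_ji = 2 or 3), the diagram is a chain of 6 nodes with one extra node attached to the third node from one end (E_7). One simple-root ordering that puts it in standard form is (alpha_1, alpha_3, alpha_5, alpha_2, alpha_6, alpha_7, alpha_4). So the algebra is type E_7.

E_7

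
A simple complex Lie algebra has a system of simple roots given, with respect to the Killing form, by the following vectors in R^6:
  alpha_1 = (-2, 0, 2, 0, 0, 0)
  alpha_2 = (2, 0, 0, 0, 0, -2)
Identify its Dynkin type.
Compute the Cartan integers a_ij = 2(alpha_i, alpha_j)/(alpha_j, alpha_j); the resulting 2x2 Cartan matrix is
[[2, -1], [-1, 2]].
All simple roots have the same length, so the diagram is simply laced. The associated Dynkin diagram is a chain of 2 nodes with single edges (A_2), so the type is A_2 (the algebra sl(3)).

A2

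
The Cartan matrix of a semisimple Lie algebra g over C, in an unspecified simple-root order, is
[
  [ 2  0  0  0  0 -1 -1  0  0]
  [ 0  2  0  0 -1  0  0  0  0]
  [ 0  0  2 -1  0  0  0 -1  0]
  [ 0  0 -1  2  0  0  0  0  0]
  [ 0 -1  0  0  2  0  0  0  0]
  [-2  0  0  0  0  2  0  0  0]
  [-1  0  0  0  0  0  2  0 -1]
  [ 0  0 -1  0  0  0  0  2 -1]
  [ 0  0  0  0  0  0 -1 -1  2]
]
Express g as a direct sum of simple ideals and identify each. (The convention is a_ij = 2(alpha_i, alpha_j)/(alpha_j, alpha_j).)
A_2 (sl(3)) + C_7 (sp(14))

The diagram associated to this matrix has two connected components: the simple roots {alpha_2, alpha_5} form a chain of 2 nodes with single edges (A_2), and {alpha_1, alpha_3, alpha_4, alpha_6, alpha_7, alpha_8, alpha_9} form a chain of 7 nodes with a double edge at one end; the terminal node there is the unique long simple root (C_7). A semisimple Lie algebra decomposes uniquely as the direct sum of simple ideals, one per connected component of its Dynkin diagram, so g ≅ A_2 ⊕ C_7 (dimension 8 + 105 = 113).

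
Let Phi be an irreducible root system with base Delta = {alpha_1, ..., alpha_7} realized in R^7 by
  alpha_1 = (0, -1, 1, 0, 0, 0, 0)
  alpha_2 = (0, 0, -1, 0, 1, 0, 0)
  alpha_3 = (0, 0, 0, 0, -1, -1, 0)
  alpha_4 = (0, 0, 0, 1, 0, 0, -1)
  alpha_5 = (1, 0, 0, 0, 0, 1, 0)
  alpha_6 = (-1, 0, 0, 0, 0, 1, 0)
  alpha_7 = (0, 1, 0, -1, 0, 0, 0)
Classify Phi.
Compute the Cartan integers a_ij = 2(alpha_i, alpha_j)/(alpha_j, alpha_j); the resulting 7x7 Cartan matrix is
[[2, -1, 0, 0, 0, 0, -1], [-1, 2, -1, 0, 0, 0, 0], [0, -1, 2, 0, -1, -1, 0], [0, 0, 0, 2, 0, 0, -1], [0, 0, -1, 0, 2, 0, 0], [0, 0, -1, 0, 0, 2, 0], [-1, 0, 0, -1, 0, 0, 2]].
All simple roots have the same length, so the diagram is simply laced. The associated Dynkin diagram is a chain of 5 nodes with a fork of two nodes at one end (D_7), so the type is D_7 (the algebra so(14)).

D_7 (so(14))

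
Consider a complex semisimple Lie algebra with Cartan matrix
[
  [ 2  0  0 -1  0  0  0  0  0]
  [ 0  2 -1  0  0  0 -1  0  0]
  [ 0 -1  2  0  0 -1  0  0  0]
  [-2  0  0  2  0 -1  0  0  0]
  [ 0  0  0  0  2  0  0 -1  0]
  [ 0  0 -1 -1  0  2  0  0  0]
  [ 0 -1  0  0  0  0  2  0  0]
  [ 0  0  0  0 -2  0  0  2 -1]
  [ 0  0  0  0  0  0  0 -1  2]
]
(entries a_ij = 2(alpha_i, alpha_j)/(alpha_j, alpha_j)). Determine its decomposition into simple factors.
B3 ⊕ B6

The diagram associated to this matrix has two connected components: the simple roots {alpha_5, alpha_8, alpha_9} form a chain of 3 nodes with a double edge at one end; the terminal node there is the unique short simple root (B_3), and {alpha_1, alpha_2, alpha_3, alpha_4, alpha_6, alpha_7} form a chain of 6 nodes with a double edge at one end; the terminal node there is the unique short simple root (B_6). A semisimple Lie algebra decomposes uniquely as the direct sum of simple ideals, one per connected component of its Dynkin diagram, so g ≅ B_3 ⊕ B_6 (dimension 21 + 78 = 99).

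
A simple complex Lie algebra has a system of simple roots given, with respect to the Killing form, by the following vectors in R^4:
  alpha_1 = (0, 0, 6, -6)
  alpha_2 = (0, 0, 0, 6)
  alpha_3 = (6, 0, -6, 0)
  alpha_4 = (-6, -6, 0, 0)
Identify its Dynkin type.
B_4

Compute the Cartan integers a_ij = 2(alpha_i, alpha_j)/(alpha_j, alpha_j); the resulting 4x4 Cartan matrix is
[[2, -2, -1, 0], [-1, 2, 0, 0], [-1, 0, 2, -1], [0, 0, -1, 2]].
The roots have two lengths (squared-length ratio 2:1); the short ones are alpha_{2}. The associated Dynkin diagram is a chain of 4 nodes with a double edge at one end; the terminal node there is the unique short simple root (B_4), so the type is B_4 (the algebra so(9)).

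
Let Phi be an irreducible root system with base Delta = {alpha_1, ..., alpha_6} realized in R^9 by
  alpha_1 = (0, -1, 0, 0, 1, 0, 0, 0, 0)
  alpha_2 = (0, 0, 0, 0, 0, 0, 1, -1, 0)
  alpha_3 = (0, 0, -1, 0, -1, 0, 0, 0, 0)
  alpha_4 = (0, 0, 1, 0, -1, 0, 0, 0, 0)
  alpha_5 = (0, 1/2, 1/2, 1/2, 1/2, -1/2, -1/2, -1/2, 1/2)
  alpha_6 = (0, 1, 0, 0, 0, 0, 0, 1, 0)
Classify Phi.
E_6

Compute the Cartan integers a_ij = 2(alpha_i, alpha_j)/(alpha_j, alpha_j); the resulting 6x6 Cartan matrix is
[[2, 0, -1, -1, 0, -1], [0, 2, 0, 0, 0, -1], [-1, 0, 2, 0, -1, 0], [-1, 0, 0, 2, 0, 0], [0, 0, -1, 0, 2, 0], [-1, -1, 0, 0, 0, 2]].
All simple roots have the same length, so the diagram is simply laced. The associated Dynkin diagram is a chain of 5 nodes with one extra node attached to the third node from one end (E_6), so the type is E_6.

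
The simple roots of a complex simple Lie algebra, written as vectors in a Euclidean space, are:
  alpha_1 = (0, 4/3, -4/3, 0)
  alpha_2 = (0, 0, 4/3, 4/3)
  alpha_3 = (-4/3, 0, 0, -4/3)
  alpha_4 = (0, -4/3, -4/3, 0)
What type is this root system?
Compute the Cartan integers a_ij = 2(alpha_i, alpha_j)/(alpha_j, alpha_j); the resulting 4x4 Cartan matrix is
[[2, -1, 0, 0], [-1, 2, -1, -1], [0, -1, 2, 0], [0, -1, 0, 2]].
All simple roots have the same length, so the diagram is simply laced. The associated Dynkin diagram is a chain of 2 nodes with a fork of two nodes at one end (D_4), so the type is D_4 (the algebra so(8)).

type D_4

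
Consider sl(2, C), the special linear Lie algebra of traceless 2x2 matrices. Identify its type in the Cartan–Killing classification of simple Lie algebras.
This is sl(2), which has dimension 2^2 - 1 = 3 and rank 2 - 1 = 1 (a Cartan subalgebra is the diagonal traceless matrices). In the classification of classical Lie algebras, the special linear algebra sl(n+1) has type A_n; here n = 1, so the Dynkin diagram is a chain of 1 nodes with single edges (A_1). Hence the type is A_1.

A_1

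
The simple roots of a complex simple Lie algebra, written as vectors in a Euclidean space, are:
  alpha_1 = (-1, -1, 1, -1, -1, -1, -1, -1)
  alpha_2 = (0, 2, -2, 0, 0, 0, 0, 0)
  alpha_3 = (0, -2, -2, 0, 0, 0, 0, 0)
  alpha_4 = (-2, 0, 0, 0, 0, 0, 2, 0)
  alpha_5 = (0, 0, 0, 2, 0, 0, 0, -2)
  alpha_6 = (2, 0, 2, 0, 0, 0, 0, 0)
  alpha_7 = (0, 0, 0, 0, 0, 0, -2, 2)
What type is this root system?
type E_7

Compute the Cartan integers a_ij = 2(alpha_i, alpha_j)/(alpha_j, alpha_j); the resulting 7x7 Cartan matrix is
[[2, -1, 0, 0, 0, 0, 0], [-1, 2, 0, 0, 0, -1, 0], [0, 0, 2, 0, 0, -1, 0], [0, 0, 0, 2, 0, -1, -1], [0, 0, 0, 0, 2, 0, -1], [0, -1, -1, -1, 0, 2, 0], [0, 0, 0, -1, -1, 0, 2]].
All simple roots have the same length, so the diagram is simply laced. The associated Dynkin diagram is a chain of 6 nodes with one extra node attached to the third node from one end (E_7), so the type is E_7.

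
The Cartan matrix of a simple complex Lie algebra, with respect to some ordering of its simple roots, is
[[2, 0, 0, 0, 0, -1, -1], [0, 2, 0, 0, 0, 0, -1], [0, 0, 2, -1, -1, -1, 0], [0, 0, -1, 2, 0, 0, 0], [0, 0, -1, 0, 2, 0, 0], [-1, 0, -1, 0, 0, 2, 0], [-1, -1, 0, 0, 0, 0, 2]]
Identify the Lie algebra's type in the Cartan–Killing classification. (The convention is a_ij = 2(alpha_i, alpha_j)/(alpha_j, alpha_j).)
The matrix has rank 7 with 2's on the diagonal. Reading the off-diagonal entries as Dynkin edges (a single edge where a_ij = a_ji = -1; a double or triple edge where a_ij * a_ji = 2 or 3), the diagram is a chain of 5 nodes with a fork of two nodes at one end (D_7). One simple-root ordering that puts it in standard form is (alpha_2, alpha_7, alpha_1, alpha_6, alpha_3, alpha_4, alpha_5). So the algebra is type D_7, i.e. so(14).

D_7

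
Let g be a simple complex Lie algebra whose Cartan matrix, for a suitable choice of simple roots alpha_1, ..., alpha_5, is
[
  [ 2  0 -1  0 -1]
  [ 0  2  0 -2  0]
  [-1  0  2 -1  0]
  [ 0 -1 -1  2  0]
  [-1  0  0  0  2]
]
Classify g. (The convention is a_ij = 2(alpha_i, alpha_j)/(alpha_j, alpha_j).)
C5

The matrix has rank 5 with 2's on the diagonal. Reading the off-diagonal entries as Dynkin edges (a single edge where a_ij = a_ji = -1; a double or triple edge where a_ij * a_ji = 2 or 3), the diagram is a chain of 5 nodes with a double edge at one end; the terminal node there is the unique long simple root (C_5). One simple-root ordering that puts it in standard form is (alpha_5, alpha_1, alpha_3, alpha_4, alpha_2). So the algebra is type C_5, i.e. sp(10).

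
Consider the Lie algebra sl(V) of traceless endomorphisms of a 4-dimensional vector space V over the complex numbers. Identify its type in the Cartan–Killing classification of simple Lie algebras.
A_3

This is sl(4), which has dimension 4^2 - 1 = 15 and rank 4 - 1 = 3 (a Cartan subalgebra is the diagonal traceless matrices). In the classification of classical Lie algebras, the special linear algebra sl(n+1) has type A_n; here n = 3, so the Dynkin diagram is a chain of 3 nodes with single edges (A_3). Hence the type is A_3.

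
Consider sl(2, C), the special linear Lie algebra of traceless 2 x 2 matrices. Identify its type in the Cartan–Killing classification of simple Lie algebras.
type A_1

This is sl(2), which has dimension 2^2 - 1 = 3 and rank 2 - 1 = 1 (a Cartan subalgebra is the diagonal traceless matrices). In the classification of classical Lie algebras, the special linear algebra sl(n+1) has type A_n; here n = 1, so the Dynkin diagram is a chain of 1 nodes with single edges (A_1). Hence the type is A_1.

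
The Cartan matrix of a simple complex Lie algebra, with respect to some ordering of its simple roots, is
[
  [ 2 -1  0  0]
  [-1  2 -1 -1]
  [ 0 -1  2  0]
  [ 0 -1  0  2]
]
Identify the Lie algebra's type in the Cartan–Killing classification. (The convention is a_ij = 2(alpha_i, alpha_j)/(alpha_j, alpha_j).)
The matrix has rank 4 with 2's on the diagonal. Reading the off-diagonal entries as Dynkin edges (a single edge where a_ij = a_ji = -1; a double or triple edge where a_ij * a_ji = 2 or 3), the diagram is a chain of 2 nodes with a fork of two nodes at one end (D_4). One simple-root ordering that puts it in standard form is (alpha_3, alpha_2, alpha_4, alpha_1). So the algebra is type D_4, i.e. so(8).

type D_4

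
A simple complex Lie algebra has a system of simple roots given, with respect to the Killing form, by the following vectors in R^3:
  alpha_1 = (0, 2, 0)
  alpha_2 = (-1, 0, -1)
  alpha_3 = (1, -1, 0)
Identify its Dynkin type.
C_3

Compute the Cartan integers a_ij = 2(alpha_i, alpha_j)/(alpha_j, alpha_j); the resulting 3x3 Cartan matrix is
[[2, 0, -2], [0, 2, -1], [-1, -1, 2]].
The roots have two lengths (squared-length ratio 2:1); the short ones are alpha_{2,3}. The associated Dynkin diagram is a chain of 3 nodes with a double edge at one end; the terminal node there is the unique long simple root (C_3), so the type is C_3 (the algebra sp(6)).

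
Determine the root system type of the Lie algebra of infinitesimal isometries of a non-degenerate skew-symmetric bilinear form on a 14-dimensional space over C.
C_7

This is sp(14), which has dimension 14(14+1)/2 = 105 and rank 14/2 = 7. In the classification of classical Lie algebras, the symplectic algebra sp(2n) has type C_n; here n = 7, so the Dynkin diagram is a chain of 7 nodes with a double edge at one end; the terminal node there is the unique long simple root (C_7). Hence the type is C_7.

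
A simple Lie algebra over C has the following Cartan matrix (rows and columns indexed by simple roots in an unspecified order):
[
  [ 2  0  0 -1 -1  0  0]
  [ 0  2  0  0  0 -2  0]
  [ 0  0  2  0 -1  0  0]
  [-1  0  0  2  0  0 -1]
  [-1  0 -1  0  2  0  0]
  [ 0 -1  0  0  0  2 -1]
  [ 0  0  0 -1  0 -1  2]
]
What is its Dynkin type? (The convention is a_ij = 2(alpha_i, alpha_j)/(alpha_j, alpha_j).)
The matrix has rank 7 with 2's on the diagonal. Reading the off-diagonal entries as Dynkin edges (a single edge where a_ij = a_ji = -1; a double or triple edge where a_ij * a_ji = 2 or 3), the diagram is a chain of 7 nodes with a double edge at one end; the terminal node there is the unique long simple root (C_7). One simple-root ordering that puts it in standard form is (alpha_3, alpha_5, alpha_1, alpha_4, alpha_7, alpha_6, alpha_2). So the algebra is type C_7, i.e. sp(14).

type C_7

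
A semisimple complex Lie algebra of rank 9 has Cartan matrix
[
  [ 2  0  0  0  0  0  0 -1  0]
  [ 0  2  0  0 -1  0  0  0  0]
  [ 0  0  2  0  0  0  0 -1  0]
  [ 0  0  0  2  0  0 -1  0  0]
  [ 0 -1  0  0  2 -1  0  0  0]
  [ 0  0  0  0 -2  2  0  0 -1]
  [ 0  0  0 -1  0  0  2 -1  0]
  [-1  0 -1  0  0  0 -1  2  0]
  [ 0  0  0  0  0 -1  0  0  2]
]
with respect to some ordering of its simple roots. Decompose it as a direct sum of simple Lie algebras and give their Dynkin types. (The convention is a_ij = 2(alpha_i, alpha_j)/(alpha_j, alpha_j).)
D5 ⊕ F4

The diagram associated to this matrix has two connected components: the simple roots {alpha_1, alpha_3, alpha_4, alpha_7, alpha_8} form a chain of 3 nodes with a fork of two nodes at one end (D_5), and {alpha_2, alpha_5, alpha_6, alpha_9} form a chain of 4 nodes with a double edge between the middle two (F_4). A semisimple Lie algebra decomposes uniquely as the direct sum of simple ideals, one per connected component of its Dynkin diagram, so g ≅ D_5 ⊕ F_4 (dimension 45 + 52 = 97).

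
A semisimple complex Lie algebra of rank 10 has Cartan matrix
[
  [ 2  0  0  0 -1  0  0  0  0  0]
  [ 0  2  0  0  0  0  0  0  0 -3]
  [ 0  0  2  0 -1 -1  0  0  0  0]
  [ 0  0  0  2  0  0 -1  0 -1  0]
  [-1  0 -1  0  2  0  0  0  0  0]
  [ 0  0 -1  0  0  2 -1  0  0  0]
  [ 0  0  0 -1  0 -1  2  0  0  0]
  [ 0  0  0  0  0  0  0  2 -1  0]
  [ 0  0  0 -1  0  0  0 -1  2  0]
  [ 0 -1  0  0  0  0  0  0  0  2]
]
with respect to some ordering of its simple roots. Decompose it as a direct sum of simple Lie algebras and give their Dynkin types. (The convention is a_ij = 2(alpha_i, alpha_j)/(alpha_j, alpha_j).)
type A_8 ⊕ type G_2

The diagram associated to this matrix has two connected components: the simple roots {alpha_1, alpha_3, alpha_4, alpha_5, alpha_6, alpha_7, alpha_8, alpha_9} form a chain of 8 nodes with single edges (A_8), and {alpha_2, alpha_10} form two nodes joined by a triple edge (G_2). A semisimple Lie algebra decomposes uniquely as the direct sum of simple ideals, one per connected component of its Dynkin diagram, so g ≅ A_8 ⊕ G_2 (dimension 80 + 14 = 94).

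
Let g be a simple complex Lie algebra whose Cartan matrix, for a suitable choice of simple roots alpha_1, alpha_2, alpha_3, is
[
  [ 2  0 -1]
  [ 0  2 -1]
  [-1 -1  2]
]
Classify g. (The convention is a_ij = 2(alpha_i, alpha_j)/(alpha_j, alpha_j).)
type A_3

The matrix has rank 3 with 2's on the diagonal. Reading the off-diagonal entries as Dynkin edges (a single edge where a_ij = a_ji = -1; a double or triple edge where a_ij * a_ji = 2 or 3), the diagram is a chain of 3 nodes with single edges (A_3). One simple-root ordering that puts it in standard form is (alpha_1, alpha_3, alpha_2). So the algebra is type A_3, i.e. sl(4).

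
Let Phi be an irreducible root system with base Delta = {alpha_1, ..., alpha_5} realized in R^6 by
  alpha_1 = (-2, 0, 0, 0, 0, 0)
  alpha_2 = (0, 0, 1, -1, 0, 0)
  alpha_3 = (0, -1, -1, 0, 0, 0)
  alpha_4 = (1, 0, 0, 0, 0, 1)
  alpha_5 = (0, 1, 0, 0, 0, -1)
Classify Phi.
Compute the Cartan integers a_ij = 2(alpha_i, alpha_j)/(alpha_j, alpha_j); the resulting 5x5 Cartan matrix is
[[2, 0, 0, -2, 0], [0, 2, -1, 0, 0], [0, -1, 2, 0, -1], [-1, 0, 0, 2, -1], [0, 0, -1, -1, 2]].
The roots have two lengths (squared-length ratio 2:1); the short ones are alpha_{2,3,4,5}. The associated Dynkin diagram is a chain of 5 nodes with a double edge at one end; the terminal node there is the unique long simple root (C_5), so the type is C_5 (the algebra sp(10)).

C_5 (sp(10))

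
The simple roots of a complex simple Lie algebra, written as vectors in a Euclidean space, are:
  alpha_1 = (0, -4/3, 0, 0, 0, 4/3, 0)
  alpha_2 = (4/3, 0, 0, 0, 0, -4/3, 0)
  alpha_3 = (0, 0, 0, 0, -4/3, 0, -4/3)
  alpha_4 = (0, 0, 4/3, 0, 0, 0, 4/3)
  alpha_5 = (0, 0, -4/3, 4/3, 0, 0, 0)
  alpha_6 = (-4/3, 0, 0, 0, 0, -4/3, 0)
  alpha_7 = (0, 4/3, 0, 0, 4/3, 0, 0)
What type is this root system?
Compute the Cartan integers a_ij = 2(alpha_i, alpha_j)/(alpha_j, alpha_j); the resulting 7x7 Cartan matrix is
[[2, -1, 0, 0, 0, -1, -1], [-1, 2, 0, 0, 0, 0, 0], [0, 0, 2, -1, 0, 0, -1], [0, 0, -1, 2, -1, 0, 0], [0, 0, 0, -1, 2, 0, 0], [-1, 0, 0, 0, 0, 2, 0], [-1, 0, -1, 0, 0, 0, 2]].
All simple roots have the same length, so the diagram is simply laced. The associated Dynkin diagram is a chain of 5 nodes with a fork of two nodes at one end (D_7), so the type is D_7 (the algebra so(14)).

type D_7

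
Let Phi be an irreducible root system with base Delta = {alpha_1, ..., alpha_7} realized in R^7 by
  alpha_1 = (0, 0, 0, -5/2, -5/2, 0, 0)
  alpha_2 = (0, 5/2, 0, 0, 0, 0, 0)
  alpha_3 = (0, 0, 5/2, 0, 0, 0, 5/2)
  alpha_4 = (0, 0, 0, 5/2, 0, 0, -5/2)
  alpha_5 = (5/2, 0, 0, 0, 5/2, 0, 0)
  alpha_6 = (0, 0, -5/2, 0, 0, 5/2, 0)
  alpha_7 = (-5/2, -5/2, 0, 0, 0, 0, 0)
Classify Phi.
Compute the Cartan integers a_ij = 2(alpha_i, alpha_j)/(alpha_j, alpha_j); the resulting 7x7 Cartan matrix is
[[2, 0, 0, -1, -1, 0, 0], [0, 2, 0, 0, 0, 0, -1], [0, 0, 2, -1, 0, -1, 0], [-1, 0, -1, 2, 0, 0, 0], [-1, 0, 0, 0, 2, 0, -1], [0, 0, -1, 0, 0, 2, 0], [0, -2, 0, 0, -1, 0, 2]].
The roots have two lengths (squared-length ratio 2:1); the short ones are alpha_{2}. The associated Dynkin diagram is a chain of 7 nodes with a double edge at one end; the terminal node there is the unique short simple root (B_7), so the type is B_7 (the algebra so(15)).

B7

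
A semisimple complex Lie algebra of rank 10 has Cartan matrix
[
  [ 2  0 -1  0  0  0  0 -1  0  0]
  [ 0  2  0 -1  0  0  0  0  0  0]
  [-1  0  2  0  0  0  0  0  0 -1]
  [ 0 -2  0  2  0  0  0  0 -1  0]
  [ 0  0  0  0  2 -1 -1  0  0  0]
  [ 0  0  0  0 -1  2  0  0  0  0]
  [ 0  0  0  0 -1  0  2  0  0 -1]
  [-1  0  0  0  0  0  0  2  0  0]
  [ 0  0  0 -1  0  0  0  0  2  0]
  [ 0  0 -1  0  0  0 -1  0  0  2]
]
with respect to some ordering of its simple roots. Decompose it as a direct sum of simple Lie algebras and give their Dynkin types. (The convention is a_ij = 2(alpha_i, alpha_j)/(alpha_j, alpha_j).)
A7 + B3

The diagram associated to this matrix has two connected components: the simple roots {alpha_1, alpha_3, alpha_5, alpha_6, alpha_7, alpha_8, alpha_10} form a chain of 7 nodes with single edges (A_7), and {alpha_2, alpha_4, alpha_9} form a chain of 3 nodes with a double edge at one end; the terminal node there is the unique short simple root (B_3). A semisimple Lie algebra decomposes uniquely as the direct sum of simple ideals, one per connected component of its Dynkin diagram, so g ≅ A_7 ⊕ B_3 (dimension 63 + 21 = 84).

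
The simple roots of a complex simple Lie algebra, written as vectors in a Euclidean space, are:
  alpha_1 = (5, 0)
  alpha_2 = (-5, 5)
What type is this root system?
B_2

Compute the Cartan integers a_ij = 2(alpha_i, alpha_j)/(alpha_j, alpha_j); the resulting 2x2 Cartan matrix is
[[2, -1], [-2, 2]].
The roots have two lengths (squared-length ratio 2:1); the short ones are alpha_{1}. The associated Dynkin diagram is a chain of 2 nodes with a double edge at one end; the terminal node there is the unique short simple root (B_2), so the type is B_2 (the algebra so(5)).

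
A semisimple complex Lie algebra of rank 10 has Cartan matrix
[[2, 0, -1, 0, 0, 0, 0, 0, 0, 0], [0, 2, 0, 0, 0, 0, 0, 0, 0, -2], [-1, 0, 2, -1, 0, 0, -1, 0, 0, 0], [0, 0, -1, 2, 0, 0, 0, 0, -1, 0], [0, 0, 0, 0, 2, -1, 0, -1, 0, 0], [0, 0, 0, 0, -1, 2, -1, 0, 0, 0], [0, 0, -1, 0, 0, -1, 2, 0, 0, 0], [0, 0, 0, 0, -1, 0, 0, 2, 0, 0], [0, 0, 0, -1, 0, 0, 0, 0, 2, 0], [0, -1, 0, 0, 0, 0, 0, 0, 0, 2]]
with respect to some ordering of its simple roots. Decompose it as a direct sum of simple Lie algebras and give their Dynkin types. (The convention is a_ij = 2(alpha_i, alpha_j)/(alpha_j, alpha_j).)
The diagram associated to this matrix has two connected components: the simple roots {alpha_2, alpha_10} form a chain of 2 nodes with a double edge at one end; the terminal node there is the unique short simple root (B_2), and {alpha_1, alpha_3, alpha_4, alpha_5, alpha_6, alpha_7, alpha_8, alpha_9} form a chain of 7 nodes with one extra node attached to the third node from one end (E_8). A semisimple Lie algebra decomposes uniquely as the direct sum of simple ideals, one per connected component of its Dynkin diagram, so g ≅ B_2 ⊕ E_8 (dimension 10 + 248 = 258).

B_2 + E_8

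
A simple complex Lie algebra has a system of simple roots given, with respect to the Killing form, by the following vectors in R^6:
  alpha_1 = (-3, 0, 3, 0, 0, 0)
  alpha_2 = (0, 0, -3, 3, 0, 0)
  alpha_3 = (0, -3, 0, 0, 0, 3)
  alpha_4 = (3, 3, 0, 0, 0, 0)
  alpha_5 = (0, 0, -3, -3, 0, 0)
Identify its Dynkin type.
type D_5

Compute the Cartan integers a_ij = 2(alpha_i, alpha_j)/(alpha_j, alpha_j); the resulting 5x5 Cartan matrix is
[[2, -1, 0, -1, -1], [-1, 2, 0, 0, 0], [0, 0, 2, -1, 0], [-1, 0, -1, 2, 0], [-1, 0, 0, 0, 2]].
All simple roots have the same length, so the diagram is simply laced. The associated Dynkin diagram is a chain of 3 nodes with a fork of two nodes at one end (D_5), so the type is D_5 (the algebra so(10)).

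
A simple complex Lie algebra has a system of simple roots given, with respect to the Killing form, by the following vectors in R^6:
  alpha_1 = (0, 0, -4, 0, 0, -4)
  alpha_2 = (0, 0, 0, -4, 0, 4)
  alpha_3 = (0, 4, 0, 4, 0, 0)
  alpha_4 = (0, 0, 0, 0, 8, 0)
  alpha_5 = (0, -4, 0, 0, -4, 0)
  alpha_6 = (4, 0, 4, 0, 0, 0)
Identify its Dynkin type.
C_6 (sp(12))

Compute the Cartan integers a_ij = 2(alpha_i, alpha_j)/(alpha_j, alpha_j); the resulting 6x6 Cartan matrix is
[[2, -1, 0, 0, 0, -1], [-1, 2, -1, 0, 0, 0], [0, -1, 2, 0, -1, 0], [0, 0, 0, 2, -2, 0], [0, 0, -1, -1, 2, 0], [-1, 0, 0, 0, 0, 2]].
The roots have two lengths (squared-length ratio 2:1); the short ones are alpha_{1,2,3,5,6}. The associated Dynkin diagram is a chain of 6 nodes with a double edge at one end; the terminal node there is the unique long simple root (C_6), so the type is C_6 (the algebra sp(12)).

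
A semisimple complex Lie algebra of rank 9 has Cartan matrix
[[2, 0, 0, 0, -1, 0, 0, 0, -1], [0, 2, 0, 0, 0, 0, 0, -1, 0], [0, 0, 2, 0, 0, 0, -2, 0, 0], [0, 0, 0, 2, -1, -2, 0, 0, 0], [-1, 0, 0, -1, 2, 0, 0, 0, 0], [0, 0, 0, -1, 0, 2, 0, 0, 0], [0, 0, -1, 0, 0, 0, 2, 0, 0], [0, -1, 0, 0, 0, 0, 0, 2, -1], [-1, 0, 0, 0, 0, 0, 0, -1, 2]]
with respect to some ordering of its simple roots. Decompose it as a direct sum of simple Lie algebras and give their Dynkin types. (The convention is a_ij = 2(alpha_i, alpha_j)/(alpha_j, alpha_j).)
B_2 (so(5)) + B_7 (so(15))

The diagram associated to this matrix has two connected components: the simple roots {alpha_3, alpha_7} form a chain of 2 nodes with a double edge at one end; the terminal node there is the unique short simple root (B_2), and {alpha_1, alpha_2, alpha_4, alpha_5, alpha_6, alpha_8, alpha_9} form a chain of 7 nodes with a double edge at one end; the terminal node there is the unique short simple root (B_7). A semisimple Lie algebra decomposes uniquely as the direct sum of simple ideals, one per connected component of its Dynkin diagram, so g ≅ B_2 ⊕ B_7 (dimension 10 + 105 = 115).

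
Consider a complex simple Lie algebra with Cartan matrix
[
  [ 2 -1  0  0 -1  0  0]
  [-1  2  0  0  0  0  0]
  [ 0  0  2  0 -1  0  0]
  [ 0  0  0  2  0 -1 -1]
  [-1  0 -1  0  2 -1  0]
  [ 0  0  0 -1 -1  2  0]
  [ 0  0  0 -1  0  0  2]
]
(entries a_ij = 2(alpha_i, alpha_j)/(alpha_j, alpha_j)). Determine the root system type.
E7

The matrix has rank 7 with 2's on the diagonal. Reading the off-diagonal entries as Dynkin edges (a single edge where a_ij = a_ji = -1; a double or triple edge where a_ij * a_ji = 2 or 3), the diagram is a chain of 6 nodes with one extra node attached to the third node from one end (E_7). One simple-root ordering that puts it in standard form is (alpha_2, alpha_3, alpha_1, alpha_5, alpha_6, alpha_4, alpha_7). So the algebra is type E_7.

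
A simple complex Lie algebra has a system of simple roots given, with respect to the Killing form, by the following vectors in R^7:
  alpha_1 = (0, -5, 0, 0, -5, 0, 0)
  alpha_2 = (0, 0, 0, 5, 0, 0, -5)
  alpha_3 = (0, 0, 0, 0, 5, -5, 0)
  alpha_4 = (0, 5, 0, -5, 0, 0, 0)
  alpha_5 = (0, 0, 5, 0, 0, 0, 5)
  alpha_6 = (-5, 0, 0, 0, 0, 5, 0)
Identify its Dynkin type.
A_6 (sl(7))

Compute the Cartan integers a_ij = 2(alpha_i, alpha_j)/(alpha_j, alpha_j); the resulting 6x6 Cartan matrix is
[[2, 0, -1, -1, 0, 0], [0, 2, 0, -1, -1, 0], [-1, 0, 2, 0, 0, -1], [-1, -1, 0, 2, 0, 0], [0, -1, 0, 0, 2, 0], [0, 0, -1, 0, 0, 2]].
All simple roots have the same length, so the diagram is simply laced. The associated Dynkin diagram is a chain of 6 nodes with single edges (A_6), so the type is A_6 (the algebra sl(7)).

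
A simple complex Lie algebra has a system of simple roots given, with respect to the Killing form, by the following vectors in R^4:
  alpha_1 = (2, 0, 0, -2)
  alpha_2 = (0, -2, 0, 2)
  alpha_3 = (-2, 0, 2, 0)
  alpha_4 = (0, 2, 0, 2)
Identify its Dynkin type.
D_4 (so(8))

Compute the Cartan integers a_ij = 2(alpha_i, alpha_j)/(alpha_j, alpha_j); the resulting 4x4 Cartan matrix is
[[2, -1, -1, -1], [-1, 2, 0, 0], [-1, 0, 2, 0], [-1, 0, 0, 2]].
All simple roots have the same length, so the diagram is simply laced. The associated Dynkin diagram is a chain of 2 nodes with a fork of two nodes at one end (D_4), so the type is D_4 (the algebra so(8)).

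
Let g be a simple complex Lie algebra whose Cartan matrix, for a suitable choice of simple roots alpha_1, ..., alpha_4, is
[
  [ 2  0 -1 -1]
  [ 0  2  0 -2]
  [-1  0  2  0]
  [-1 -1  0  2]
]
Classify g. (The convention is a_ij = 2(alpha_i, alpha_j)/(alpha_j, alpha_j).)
type C_4

The matrix has rank 4 with 2's on the diagonal. Reading the off-diagonal entries as Dynkin edges (a single edge where a_ij = a_ji = -1; a double or triple edge where a_ij * a_ji = 2 or 3), the diagram is a chain of 4 nodes with a double edge at one end; the terminal node there is the unique long simple root (C_4). One simple-root ordering that puts it in standard form is (alpha_3, alpha_1, alpha_4, alpha_2). So the algebra is type C_4, i.e. sp(8).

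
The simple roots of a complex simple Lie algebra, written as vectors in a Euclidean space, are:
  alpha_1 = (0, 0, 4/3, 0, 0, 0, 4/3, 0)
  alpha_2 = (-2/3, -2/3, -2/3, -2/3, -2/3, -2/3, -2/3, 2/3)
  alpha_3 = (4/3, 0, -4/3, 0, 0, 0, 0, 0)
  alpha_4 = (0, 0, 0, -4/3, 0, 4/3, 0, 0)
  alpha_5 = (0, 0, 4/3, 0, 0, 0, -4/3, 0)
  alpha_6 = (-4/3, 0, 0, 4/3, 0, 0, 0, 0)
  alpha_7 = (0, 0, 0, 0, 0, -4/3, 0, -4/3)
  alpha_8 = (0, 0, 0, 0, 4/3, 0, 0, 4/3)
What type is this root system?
E_8

Compute the Cartan integers a_ij = 2(alpha_i, alpha_j)/(alpha_j, alpha_j); the resulting 8x8 Cartan matrix is
[[2, -1, -1, 0, 0, 0, 0, 0], [-1, 2, 0, 0, 0, 0, 0, 0], [-1, 0, 2, 0, -1, -1, 0, 0], [0, 0, 0, 2, 0, -1, -1, 0], [0, 0, -1, 0, 2, 0, 0, 0], [0, 0, -1, -1, 0, 2, 0, 0], [0, 0, 0, -1, 0, 0, 2, -1], [0, 0, 0, 0, 0, 0, -1, 2]].
All simple roots have the same length, so the diagram is simply laced. The associated Dynkin diagram is a chain of 7 nodes with one extra node attached to the third node from one end (E_8), so the type is E_8.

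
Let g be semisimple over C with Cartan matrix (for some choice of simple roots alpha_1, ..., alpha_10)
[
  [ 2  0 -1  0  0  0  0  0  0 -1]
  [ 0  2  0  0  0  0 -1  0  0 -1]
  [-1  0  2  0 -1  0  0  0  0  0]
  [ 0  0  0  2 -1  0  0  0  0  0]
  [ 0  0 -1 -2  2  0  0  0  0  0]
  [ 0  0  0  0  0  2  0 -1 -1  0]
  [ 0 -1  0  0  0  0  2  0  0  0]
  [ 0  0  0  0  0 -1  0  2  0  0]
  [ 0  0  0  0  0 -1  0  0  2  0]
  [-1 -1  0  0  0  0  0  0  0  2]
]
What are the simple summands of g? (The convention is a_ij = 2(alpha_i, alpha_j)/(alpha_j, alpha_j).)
The diagram associated to this matrix has two connected components: the simple roots {alpha_6, alpha_8, alpha_9} form a chain of 3 nodes with single edges (A_3), and {alpha_1, alpha_2, alpha_3, alpha_4, alpha_5, alpha_7, alpha_10} form a chain of 7 nodes with a double edge at one end; the terminal node there is the unique short simple root (B_7). A semisimple Lie algebra decomposes uniquely as the direct sum of simple ideals, one per connected component of its Dynkin diagram, so g ≅ A_3 ⊕ B_7 (dimension 15 + 105 = 120).

A_3 ⊕ B_7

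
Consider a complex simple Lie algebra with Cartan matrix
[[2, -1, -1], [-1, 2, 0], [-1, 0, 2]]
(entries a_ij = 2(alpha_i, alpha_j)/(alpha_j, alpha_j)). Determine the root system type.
The matrix has rank 3 with 2's on the diagonal. Reading the off-diagonal entries as Dynkin edges (a single edge where a_ij = a_ji = -1; a double or triple edge where a_ij * a_ji = 2 or 3), the diagram is a chain of 3 nodes with single edges (A_3). One simple-root ordering that puts it in standard form is (alpha_3, alpha_1, alpha_2). So the algebra is type A_3, i.e. sl(4).

A_3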